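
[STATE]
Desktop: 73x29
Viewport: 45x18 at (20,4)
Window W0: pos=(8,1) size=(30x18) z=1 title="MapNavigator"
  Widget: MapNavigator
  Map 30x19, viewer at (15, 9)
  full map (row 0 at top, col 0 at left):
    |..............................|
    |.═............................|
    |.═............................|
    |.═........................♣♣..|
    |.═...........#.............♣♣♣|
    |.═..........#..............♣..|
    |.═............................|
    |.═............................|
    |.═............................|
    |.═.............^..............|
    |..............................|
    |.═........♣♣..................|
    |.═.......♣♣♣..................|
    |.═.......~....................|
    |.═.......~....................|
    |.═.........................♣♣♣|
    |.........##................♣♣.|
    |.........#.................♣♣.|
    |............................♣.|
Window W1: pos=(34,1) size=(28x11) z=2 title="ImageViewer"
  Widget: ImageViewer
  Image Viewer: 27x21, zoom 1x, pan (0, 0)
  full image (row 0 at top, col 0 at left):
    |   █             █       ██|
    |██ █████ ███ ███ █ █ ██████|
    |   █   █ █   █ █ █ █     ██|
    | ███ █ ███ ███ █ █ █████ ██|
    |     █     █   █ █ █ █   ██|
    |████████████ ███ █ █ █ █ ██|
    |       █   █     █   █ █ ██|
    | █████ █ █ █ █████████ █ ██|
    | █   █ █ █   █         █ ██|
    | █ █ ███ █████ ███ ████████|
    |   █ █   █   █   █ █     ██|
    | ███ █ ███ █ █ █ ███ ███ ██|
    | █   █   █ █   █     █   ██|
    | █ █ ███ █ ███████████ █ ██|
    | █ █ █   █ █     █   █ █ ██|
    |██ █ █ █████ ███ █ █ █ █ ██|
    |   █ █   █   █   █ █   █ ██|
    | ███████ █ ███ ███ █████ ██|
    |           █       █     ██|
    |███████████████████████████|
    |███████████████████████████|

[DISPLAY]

..............┃   █             █       █┃   
..............┃██ █████ ███ ███ █ █ █████┃   
.#............┃   █   █ █   █ █ █ █     █┃   
#.............┃ ███ █ ███ ███ █ █ █████ █┃   
..............┃     █     █   █ █ █ █   █┃   
..............┃████████████ ███ █ █ █ █ █┃   
..............┃       █   █     █   █ █ █┃   
...@..........┗━━━━━━━━━━━━━━━━━━━━━━━━━━┛   
.................┃                           
.................┃                           
.................┃                           
.................┃                           
.................┃                           
...............♣♣┃                           
━━━━━━━━━━━━━━━━━┛                           
                                             
                                             
                                             


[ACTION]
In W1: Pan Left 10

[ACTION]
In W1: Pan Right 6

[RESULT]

..............┃           █       ██     ┃   
..............┃██ ███ ███ █ █ ██████     ┃   
.#............┃ █ █   █ █ █ █     ██     ┃   
#.............┃ ███ ███ █ █ █████ ██     ┃   
..............┃     █   █ █ █ █   ██     ┃   
..............┃██████ ███ █ █ █ █ ██     ┃   
..............┃ █   █     █   █ █ ██     ┃   
...@..........┗━━━━━━━━━━━━━━━━━━━━━━━━━━┛   
.................┃                           
.................┃                           
.................┃                           
.................┃                           
.................┃                           
...............♣♣┃                           
━━━━━━━━━━━━━━━━━┛                           
                                             
                                             
                                             


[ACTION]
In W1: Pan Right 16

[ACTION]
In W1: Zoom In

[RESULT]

..............┃            ██            ┃   
..............┃            ██            ┃   
.#............┃██  ██████  ██  ██  ██████┃   
#.............┃██  ██████  ██  ██  ██████┃   
..............┃    ██  ██  ██  ██        ┃   
..............┃    ██  ██  ██  ██        ┃   
..............┃██████  ██  ██  ██████████┃   
...@..........┗━━━━━━━━━━━━━━━━━━━━━━━━━━┛   
.................┃                           
.................┃                           
.................┃                           
.................┃                           
.................┃                           
...............♣♣┃                           
━━━━━━━━━━━━━━━━━┛                           
                                             
                                             
                                             


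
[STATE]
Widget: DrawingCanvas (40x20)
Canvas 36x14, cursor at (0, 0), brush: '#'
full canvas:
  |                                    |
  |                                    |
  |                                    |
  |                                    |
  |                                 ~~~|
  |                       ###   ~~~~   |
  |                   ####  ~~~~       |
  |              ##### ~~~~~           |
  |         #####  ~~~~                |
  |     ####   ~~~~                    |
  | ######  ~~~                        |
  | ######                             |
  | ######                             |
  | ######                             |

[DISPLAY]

+                                       
                                        
                                        
                                        
                                 ~~~    
                       ###   ~~~~       
                   ####  ~~~~           
              ##### ~~~~~               
         #####  ~~~~                    
     ####   ~~~~                        
 ######  ~~~                            
 ######                                 
 ######                                 
 ######                                 
                                        
                                        
                                        
                                        
                                        
                                        


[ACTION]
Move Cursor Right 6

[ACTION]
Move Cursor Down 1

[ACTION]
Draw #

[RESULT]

                                        
      #                                 
                                        
                                        
                                 ~~~    
                       ###   ~~~~       
                   ####  ~~~~           
              ##### ~~~~~               
         #####  ~~~~                    
     ####   ~~~~                        
 ######  ~~~                            
 ######                                 
 ######                                 
 ######                                 
                                        
                                        
                                        
                                        
                                        
                                        


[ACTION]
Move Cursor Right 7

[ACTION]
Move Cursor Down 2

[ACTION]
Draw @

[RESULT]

                                        
      #                                 
                                        
             @                          
                                 ~~~    
                       ###   ~~~~       
                   ####  ~~~~           
              ##### ~~~~~               
         #####  ~~~~                    
     ####   ~~~~                        
 ######  ~~~                            
 ######                                 
 ######                                 
 ######                                 
                                        
                                        
                                        
                                        
                                        
                                        


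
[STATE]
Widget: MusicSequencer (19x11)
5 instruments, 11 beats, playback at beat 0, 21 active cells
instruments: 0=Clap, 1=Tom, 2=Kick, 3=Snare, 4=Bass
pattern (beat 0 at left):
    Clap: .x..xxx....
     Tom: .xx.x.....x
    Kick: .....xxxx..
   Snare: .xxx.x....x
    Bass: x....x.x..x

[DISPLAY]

      ▼1234567890  
  Clap·█··███····  
   Tom·██·█·····█  
  Kick·····████··  
 Snare·███·█····█  
  Bass█····█·█··█  
                   
                   
                   
                   
                   


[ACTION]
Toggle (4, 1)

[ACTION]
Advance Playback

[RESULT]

      0▼234567890  
  Clap·█··███····  
   Tom·██·█·····█  
  Kick·····████··  
 Snare·███·█····█  
  Bass██···█·█··█  
                   
                   
                   
                   
                   


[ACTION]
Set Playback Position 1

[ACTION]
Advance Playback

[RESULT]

      01▼34567890  
  Clap·█··███····  
   Tom·██·█·····█  
  Kick·····████··  
 Snare·███·█····█  
  Bass██···█·█··█  
                   
                   
                   
                   
                   


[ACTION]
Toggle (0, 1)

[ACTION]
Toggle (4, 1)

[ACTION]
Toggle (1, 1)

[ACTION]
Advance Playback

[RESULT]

      012▼4567890  
  Clap····███····  
   Tom··█·█·····█  
  Kick·····████··  
 Snare·███·█····█  
  Bass█····█·█··█  
                   
                   
                   
                   
                   


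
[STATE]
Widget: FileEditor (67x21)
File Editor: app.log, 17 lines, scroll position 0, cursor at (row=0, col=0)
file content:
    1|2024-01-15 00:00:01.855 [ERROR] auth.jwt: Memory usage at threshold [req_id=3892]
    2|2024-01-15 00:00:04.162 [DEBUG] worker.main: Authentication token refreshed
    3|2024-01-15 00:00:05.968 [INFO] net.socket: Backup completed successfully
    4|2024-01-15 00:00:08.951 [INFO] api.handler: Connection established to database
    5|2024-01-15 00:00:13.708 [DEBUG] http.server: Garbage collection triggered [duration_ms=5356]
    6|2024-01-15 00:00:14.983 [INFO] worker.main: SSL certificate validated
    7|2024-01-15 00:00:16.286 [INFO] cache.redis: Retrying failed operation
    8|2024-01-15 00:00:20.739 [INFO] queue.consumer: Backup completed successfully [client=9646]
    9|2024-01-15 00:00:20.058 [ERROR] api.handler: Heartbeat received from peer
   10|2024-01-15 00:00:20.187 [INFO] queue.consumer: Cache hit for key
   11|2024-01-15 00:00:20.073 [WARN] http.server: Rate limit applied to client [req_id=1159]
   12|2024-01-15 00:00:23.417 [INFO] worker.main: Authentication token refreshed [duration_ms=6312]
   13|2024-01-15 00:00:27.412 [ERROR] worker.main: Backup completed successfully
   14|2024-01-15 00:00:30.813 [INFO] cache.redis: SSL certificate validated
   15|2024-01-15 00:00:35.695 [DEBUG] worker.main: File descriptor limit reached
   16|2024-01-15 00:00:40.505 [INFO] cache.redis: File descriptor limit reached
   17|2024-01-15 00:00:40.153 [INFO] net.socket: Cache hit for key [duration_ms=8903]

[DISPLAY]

█024-01-15 00:00:01.855 [ERROR] auth.jwt: Memory usage at threshol▲
2024-01-15 00:00:04.162 [DEBUG] worker.main: Authentication token █
2024-01-15 00:00:05.968 [INFO] net.socket: Backup completed succes░
2024-01-15 00:00:08.951 [INFO] api.handler: Connection established░
2024-01-15 00:00:13.708 [DEBUG] http.server: Garbage collection tr░
2024-01-15 00:00:14.983 [INFO] worker.main: SSL certificate valida░
2024-01-15 00:00:16.286 [INFO] cache.redis: Retrying failed operat░
2024-01-15 00:00:20.739 [INFO] queue.consumer: Backup completed su░
2024-01-15 00:00:20.058 [ERROR] api.handler: Heartbeat received fr░
2024-01-15 00:00:20.187 [INFO] queue.consumer: Cache hit for key  ░
2024-01-15 00:00:20.073 [WARN] http.server: Rate limit applied to ░
2024-01-15 00:00:23.417 [INFO] worker.main: Authentication token r░
2024-01-15 00:00:27.412 [ERROR] worker.main: Backup completed succ░
2024-01-15 00:00:30.813 [INFO] cache.redis: SSL certificate valida░
2024-01-15 00:00:35.695 [DEBUG] worker.main: File descriptor limit░
2024-01-15 00:00:40.505 [INFO] cache.redis: File descriptor limit ░
2024-01-15 00:00:40.153 [INFO] net.socket: Cache hit for key [dura░
                                                                  ░
                                                                  ░
                                                                  ░
                                                                  ▼


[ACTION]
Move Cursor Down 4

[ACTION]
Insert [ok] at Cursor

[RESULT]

2024-01-15 00:00:01.855 [ERROR] auth.jwt: Memory usage at threshol▲
2024-01-15 00:00:04.162 [DEBUG] worker.main: Authentication token █
2024-01-15 00:00:05.968 [INFO] net.socket: Backup completed succes░
2024-01-15 00:00:08.951 [INFO] api.handler: Connection established░
ok█024-01-15 00:00:13.708 [DEBUG] http.server: Garbage collection ░
2024-01-15 00:00:14.983 [INFO] worker.main: SSL certificate valida░
2024-01-15 00:00:16.286 [INFO] cache.redis: Retrying failed operat░
2024-01-15 00:00:20.739 [INFO] queue.consumer: Backup completed su░
2024-01-15 00:00:20.058 [ERROR] api.handler: Heartbeat received fr░
2024-01-15 00:00:20.187 [INFO] queue.consumer: Cache hit for key  ░
2024-01-15 00:00:20.073 [WARN] http.server: Rate limit applied to ░
2024-01-15 00:00:23.417 [INFO] worker.main: Authentication token r░
2024-01-15 00:00:27.412 [ERROR] worker.main: Backup completed succ░
2024-01-15 00:00:30.813 [INFO] cache.redis: SSL certificate valida░
2024-01-15 00:00:35.695 [DEBUG] worker.main: File descriptor limit░
2024-01-15 00:00:40.505 [INFO] cache.redis: File descriptor limit ░
2024-01-15 00:00:40.153 [INFO] net.socket: Cache hit for key [dura░
                                                                  ░
                                                                  ░
                                                                  ░
                                                                  ▼


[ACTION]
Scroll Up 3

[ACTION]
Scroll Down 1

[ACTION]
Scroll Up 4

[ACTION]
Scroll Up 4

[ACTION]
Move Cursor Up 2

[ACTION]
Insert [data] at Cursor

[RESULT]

2024-01-15 00:00:01.855 [ERROR] auth.jwt: Memory usage at threshol▲
2024-01-15 00:00:04.162 [DEBUG] worker.main: Authentication token █
20data█4-01-15 00:00:05.968 [INFO] net.socket: Backup completed su░
2024-01-15 00:00:08.951 [INFO] api.handler: Connection established░
ok2024-01-15 00:00:13.708 [DEBUG] http.server: Garbage collection ░
2024-01-15 00:00:14.983 [INFO] worker.main: SSL certificate valida░
2024-01-15 00:00:16.286 [INFO] cache.redis: Retrying failed operat░
2024-01-15 00:00:20.739 [INFO] queue.consumer: Backup completed su░
2024-01-15 00:00:20.058 [ERROR] api.handler: Heartbeat received fr░
2024-01-15 00:00:20.187 [INFO] queue.consumer: Cache hit for key  ░
2024-01-15 00:00:20.073 [WARN] http.server: Rate limit applied to ░
2024-01-15 00:00:23.417 [INFO] worker.main: Authentication token r░
2024-01-15 00:00:27.412 [ERROR] worker.main: Backup completed succ░
2024-01-15 00:00:30.813 [INFO] cache.redis: SSL certificate valida░
2024-01-15 00:00:35.695 [DEBUG] worker.main: File descriptor limit░
2024-01-15 00:00:40.505 [INFO] cache.redis: File descriptor limit ░
2024-01-15 00:00:40.153 [INFO] net.socket: Cache hit for key [dura░
                                                                  ░
                                                                  ░
                                                                  ░
                                                                  ▼


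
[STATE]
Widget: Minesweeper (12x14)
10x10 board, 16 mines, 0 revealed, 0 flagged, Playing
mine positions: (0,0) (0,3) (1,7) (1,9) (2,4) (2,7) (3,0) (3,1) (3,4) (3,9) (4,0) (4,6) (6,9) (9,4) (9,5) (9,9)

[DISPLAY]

■■■■■■■■■■  
■■■■■■■■■■  
■■■■■■■■■■  
■■■■■■■■■■  
■■■■■■■■■■  
■■■■■■■■■■  
■■■■■■■■■■  
■■■■■■■■■■  
■■■■■■■■■■  
■■■■■■■■■■  
            
            
            
            


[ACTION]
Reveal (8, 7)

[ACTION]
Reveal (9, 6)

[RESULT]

■■■■■■■■■■  
■■■■■■■■■■  
■■■■■■■■■■  
■■■■■■■■■■  
■31112■■■■  
11   1111■  
        1■  
        1■  
   1221 1■  
   1■■1 1■  
            
            
            
            


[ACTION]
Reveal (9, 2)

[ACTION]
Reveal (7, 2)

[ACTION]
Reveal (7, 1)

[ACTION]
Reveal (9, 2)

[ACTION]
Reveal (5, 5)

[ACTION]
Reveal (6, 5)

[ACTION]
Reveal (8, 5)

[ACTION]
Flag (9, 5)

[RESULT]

■■■■■■■■■■  
■■■■■■■■■■  
■■■■■■■■■■  
■■■■■■■■■■  
■31112■■■■  
11   1111■  
        1■  
        1■  
   1221 1■  
   1■⚑1 1■  
            
            
            
            


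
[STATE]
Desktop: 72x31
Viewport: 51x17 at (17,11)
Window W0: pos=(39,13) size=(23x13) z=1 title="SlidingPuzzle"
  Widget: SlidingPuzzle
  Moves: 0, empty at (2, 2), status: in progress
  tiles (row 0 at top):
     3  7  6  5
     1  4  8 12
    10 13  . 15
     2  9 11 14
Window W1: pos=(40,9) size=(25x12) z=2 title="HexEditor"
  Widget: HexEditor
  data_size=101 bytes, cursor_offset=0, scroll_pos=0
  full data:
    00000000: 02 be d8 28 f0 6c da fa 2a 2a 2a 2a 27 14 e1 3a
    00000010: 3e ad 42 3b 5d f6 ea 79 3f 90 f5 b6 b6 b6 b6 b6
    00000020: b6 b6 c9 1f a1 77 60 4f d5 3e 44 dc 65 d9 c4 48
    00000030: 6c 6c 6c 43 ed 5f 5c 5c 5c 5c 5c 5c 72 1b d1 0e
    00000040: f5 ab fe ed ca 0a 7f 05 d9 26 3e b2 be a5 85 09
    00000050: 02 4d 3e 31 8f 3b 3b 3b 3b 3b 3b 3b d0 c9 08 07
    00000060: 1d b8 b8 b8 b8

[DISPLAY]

                       ┠───────────────────────┨   
                       ┃00000000  02 be d8 28 f┃   
                      ┏┃00000010  3e ad 42 3b 5┃   
                      ┃┃00000020  b6 b6 c9 1f a┃   
                      ┠┃00000030  6c 6c 6c 43 e┃   
                      ┃┃00000040  f5 ab fe ed c┃   
                      ┃┃00000050  02 4d 3e 31 8┃   
                      ┃┃00000060  1d b8 b8 b8 b┃   
                      ┃┃                       ┃   
                      ┃┗━━━━━━━━━━━━━━━━━━━━━━━┛   
                      ┃│ 10 │ 13 │    │ 15 │┃      
                      ┃├────┼────┼────┼────┤┃      
                      ┃│  2 │  9 │ 11 │ 14 │┃      
                      ┃└────┴────┴────┴────┘┃      
                      ┗━━━━━━━━━━━━━━━━━━━━━┛      
                                                   
                                                   


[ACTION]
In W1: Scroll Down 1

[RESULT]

                       ┠───────────────────────┨   
                       ┃00000010  3e ad 42 3b 5┃   
                      ┏┃00000020  b6 b6 c9 1f a┃   
                      ┃┃00000030  6c 6c 6c 43 e┃   
                      ┠┃00000040  f5 ab fe ed c┃   
                      ┃┃00000050  02 4d 3e 31 8┃   
                      ┃┃00000060  1d b8 b8 b8 b┃   
                      ┃┃                       ┃   
                      ┃┃                       ┃   
                      ┃┗━━━━━━━━━━━━━━━━━━━━━━━┛   
                      ┃│ 10 │ 13 │    │ 15 │┃      
                      ┃├────┼────┼────┼────┤┃      
                      ┃│  2 │  9 │ 11 │ 14 │┃      
                      ┃└────┴────┴────┴────┘┃      
                      ┗━━━━━━━━━━━━━━━━━━━━━┛      
                                                   
                                                   


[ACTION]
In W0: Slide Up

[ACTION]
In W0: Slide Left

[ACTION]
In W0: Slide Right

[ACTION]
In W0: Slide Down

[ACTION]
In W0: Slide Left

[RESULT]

                       ┠───────────────────────┨   
                       ┃00000010  3e ad 42 3b 5┃   
                      ┏┃00000020  b6 b6 c9 1f a┃   
                      ┃┃00000030  6c 6c 6c 43 e┃   
                      ┠┃00000040  f5 ab fe ed c┃   
                      ┃┃00000050  02 4d 3e 31 8┃   
                      ┃┃00000060  1d b8 b8 b8 b┃   
                      ┃┃                       ┃   
                      ┃┃                       ┃   
                      ┃┗━━━━━━━━━━━━━━━━━━━━━━━┛   
                      ┃│ 10 │ 13 │ 15 │    │┃      
                      ┃├────┼────┼────┼────┤┃      
                      ┃│  2 │  9 │ 11 │ 14 │┃      
                      ┃└────┴────┴────┴────┘┃      
                      ┗━━━━━━━━━━━━━━━━━━━━━┛      
                                                   
                                                   


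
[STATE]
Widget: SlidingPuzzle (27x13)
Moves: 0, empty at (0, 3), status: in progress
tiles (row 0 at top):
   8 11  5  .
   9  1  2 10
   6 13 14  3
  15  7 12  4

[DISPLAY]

┌────┬────┬────┬────┐      
│  8 │ 11 │  5 │    │      
├────┼────┼────┼────┤      
│  9 │  1 │  2 │ 10 │      
├────┼────┼────┼────┤      
│  6 │ 13 │ 14 │  3 │      
├────┼────┼────┼────┤      
│ 15 │  7 │ 12 │  4 │      
└────┴────┴────┴────┘      
Moves: 0                   
                           
                           
                           


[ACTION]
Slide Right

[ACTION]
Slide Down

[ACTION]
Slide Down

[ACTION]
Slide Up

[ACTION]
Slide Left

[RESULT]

┌────┬────┬────┬────┐      
│  8 │ 11 │  2 │  5 │      
├────┼────┼────┼────┤      
│  9 │  1 │ 10 │    │      
├────┼────┼────┼────┤      
│  6 │ 13 │ 14 │  3 │      
├────┼────┼────┼────┤      
│ 15 │  7 │ 12 │  4 │      
└────┴────┴────┴────┘      
Moves: 3                   
                           
                           
                           


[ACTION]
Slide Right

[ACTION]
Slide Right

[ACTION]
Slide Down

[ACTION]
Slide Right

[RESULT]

┌────┬────┬────┬────┐      
│    │  8 │  2 │  5 │      
├────┼────┼────┼────┤      
│  9 │ 11 │  1 │ 10 │      
├────┼────┼────┼────┤      
│  6 │ 13 │ 14 │  3 │      
├────┼────┼────┼────┤      
│ 15 │  7 │ 12 │  4 │      
└────┴────┴────┴────┘      
Moves: 7                   
                           
                           
                           


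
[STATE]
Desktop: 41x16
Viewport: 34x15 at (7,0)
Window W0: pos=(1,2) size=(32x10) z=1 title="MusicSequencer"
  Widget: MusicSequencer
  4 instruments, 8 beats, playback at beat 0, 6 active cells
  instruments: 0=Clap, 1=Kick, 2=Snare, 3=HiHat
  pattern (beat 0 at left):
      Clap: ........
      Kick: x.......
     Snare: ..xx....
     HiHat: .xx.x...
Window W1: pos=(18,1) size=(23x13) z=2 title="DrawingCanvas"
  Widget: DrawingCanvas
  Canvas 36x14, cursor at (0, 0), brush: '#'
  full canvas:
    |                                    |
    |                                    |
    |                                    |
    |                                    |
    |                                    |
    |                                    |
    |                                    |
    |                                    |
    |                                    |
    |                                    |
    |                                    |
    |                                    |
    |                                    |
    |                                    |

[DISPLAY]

                                  
           ┏━━━━━━━━━━━━━━━━━━━━━┓
━━━━━━━━━━━┃ DrawingCanvas       ┃
cSequencer ┠─────────────────────┨
───────────┃+                    ┃
 ▼1234567  ┃                     ┃
p········  ┃                     ┃
k█·······  ┃                     ┃
e··██····  ┃                     ┃
t·██·█···  ┃                     ┃
           ┃                     ┃
━━━━━━━━━━━┃                     ┃
           ┃                     ┃
           ┗━━━━━━━━━━━━━━━━━━━━━┛
                                  


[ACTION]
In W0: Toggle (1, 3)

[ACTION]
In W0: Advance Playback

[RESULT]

                                  
           ┏━━━━━━━━━━━━━━━━━━━━━┓
━━━━━━━━━━━┃ DrawingCanvas       ┃
cSequencer ┠─────────────────────┨
───────────┃+                    ┃
 0▼234567  ┃                     ┃
p········  ┃                     ┃
k█··█····  ┃                     ┃
e··██····  ┃                     ┃
t·██·█···  ┃                     ┃
           ┃                     ┃
━━━━━━━━━━━┃                     ┃
           ┃                     ┃
           ┗━━━━━━━━━━━━━━━━━━━━━┛
                                  


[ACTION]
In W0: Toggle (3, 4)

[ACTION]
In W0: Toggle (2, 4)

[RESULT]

                                  
           ┏━━━━━━━━━━━━━━━━━━━━━┓
━━━━━━━━━━━┃ DrawingCanvas       ┃
cSequencer ┠─────────────────────┨
───────────┃+                    ┃
 0▼234567  ┃                     ┃
p········  ┃                     ┃
k█··█····  ┃                     ┃
e··███···  ┃                     ┃
t·██·····  ┃                     ┃
           ┃                     ┃
━━━━━━━━━━━┃                     ┃
           ┃                     ┃
           ┗━━━━━━━━━━━━━━━━━━━━━┛
                                  


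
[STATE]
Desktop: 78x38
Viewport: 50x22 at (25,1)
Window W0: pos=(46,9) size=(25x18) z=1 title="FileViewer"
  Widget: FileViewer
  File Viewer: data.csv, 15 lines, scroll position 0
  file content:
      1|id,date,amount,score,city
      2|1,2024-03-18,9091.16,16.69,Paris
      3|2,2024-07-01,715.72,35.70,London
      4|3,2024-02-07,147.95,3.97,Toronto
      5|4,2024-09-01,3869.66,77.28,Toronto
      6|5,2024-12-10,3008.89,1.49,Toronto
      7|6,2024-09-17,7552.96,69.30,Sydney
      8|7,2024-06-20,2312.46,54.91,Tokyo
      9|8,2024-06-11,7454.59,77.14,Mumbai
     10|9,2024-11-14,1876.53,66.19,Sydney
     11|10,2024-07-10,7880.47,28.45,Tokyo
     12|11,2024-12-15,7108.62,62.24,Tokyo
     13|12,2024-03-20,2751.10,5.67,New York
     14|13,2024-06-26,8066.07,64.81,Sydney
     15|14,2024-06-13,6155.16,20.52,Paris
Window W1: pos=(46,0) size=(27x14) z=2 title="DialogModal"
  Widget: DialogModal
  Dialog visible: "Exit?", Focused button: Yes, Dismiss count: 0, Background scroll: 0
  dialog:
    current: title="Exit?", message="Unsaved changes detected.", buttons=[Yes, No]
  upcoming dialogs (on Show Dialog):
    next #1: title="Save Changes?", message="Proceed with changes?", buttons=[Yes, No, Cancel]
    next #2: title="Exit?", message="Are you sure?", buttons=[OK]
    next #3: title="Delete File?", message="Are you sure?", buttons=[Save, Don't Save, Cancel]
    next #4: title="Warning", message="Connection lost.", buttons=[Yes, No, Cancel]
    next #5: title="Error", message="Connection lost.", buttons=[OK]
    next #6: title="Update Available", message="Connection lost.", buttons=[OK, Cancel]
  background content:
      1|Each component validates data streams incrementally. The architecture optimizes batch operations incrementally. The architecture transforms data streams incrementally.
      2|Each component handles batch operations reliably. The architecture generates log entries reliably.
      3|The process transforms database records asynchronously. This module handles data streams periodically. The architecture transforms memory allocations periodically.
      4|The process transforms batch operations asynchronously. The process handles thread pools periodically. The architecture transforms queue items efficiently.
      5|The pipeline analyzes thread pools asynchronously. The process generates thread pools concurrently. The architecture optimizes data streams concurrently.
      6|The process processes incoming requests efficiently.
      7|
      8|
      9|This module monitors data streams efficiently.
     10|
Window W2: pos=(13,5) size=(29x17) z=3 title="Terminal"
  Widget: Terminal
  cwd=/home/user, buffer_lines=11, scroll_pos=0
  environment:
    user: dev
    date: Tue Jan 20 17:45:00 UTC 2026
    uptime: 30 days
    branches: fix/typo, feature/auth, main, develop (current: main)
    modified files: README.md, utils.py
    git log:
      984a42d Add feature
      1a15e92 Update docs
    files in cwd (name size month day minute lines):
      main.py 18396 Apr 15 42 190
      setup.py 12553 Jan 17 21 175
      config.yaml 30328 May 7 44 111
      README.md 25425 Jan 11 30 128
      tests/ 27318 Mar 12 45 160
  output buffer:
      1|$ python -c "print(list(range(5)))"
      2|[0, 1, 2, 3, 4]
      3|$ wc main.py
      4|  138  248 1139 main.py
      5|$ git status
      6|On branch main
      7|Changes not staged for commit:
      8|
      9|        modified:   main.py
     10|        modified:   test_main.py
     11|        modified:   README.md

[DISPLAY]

                     ┃ DialogModal             ┃  
                     ┠─────────────────────────┨  
                     ┃Each component validates ┃  
                     ┃Each component handles ba┃  
━━━━━━━━━━━━━━━━┓    ┃Th┌───────────────────┐da┃  
                ┃    ┃Th│       Exit?       │ba┃  
────────────────┨    ┃Th│Unsaved changes det│hr┃  
 "print(list(ran┃    ┃Th│     [Yes]  No     │nc┃  
, 4]            ┃    ┃  └───────────────────┘  ┃  
y               ┃    ┃                         ┃  
1139 main.py    ┃    ┃This module monitors data┃  
s               ┃    ┃                         ┃  
ain             ┃    ┗━━━━━━━━━━━━━━━━━━━━━━━━━┛  
 staged for comm┃    ┃2,2024-07-01,715.72,35░┃    
                ┃    ┃3,2024-02-07,147.95,3.░┃    
ified:   main.py┃    ┃4,2024-09-01,3869.66,7░┃    
ified:   test_ma┃    ┃5,2024-12-10,3008.89,1░┃    
ified:   README.┃    ┃6,2024-09-17,7552.96,6░┃    
                ┃    ┃7,2024-06-20,2312.46,5░┃    
                ┃    ┃8,2024-06-11,7454.59,7░┃    
━━━━━━━━━━━━━━━━┛    ┃9,2024-11-14,1876.53,6░┃    
                     ┃10,2024-07-10,7880.47,░┃    


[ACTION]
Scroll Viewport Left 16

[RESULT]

                                     ┃ DialogModal
                                     ┠────────────
                                     ┃Each compone
                                     ┃Each compone
    ┏━━━━━━━━━━━━━━━━━━━━━━━━━━━┓    ┃Th┌─────────
    ┃ Terminal                  ┃    ┃Th│       Ex
    ┠───────────────────────────┨    ┃Th│Unsaved c
    ┃$ python -c "print(list(ran┃    ┃Th│     [Yes
    ┃[0, 1, 2, 3, 4]            ┃    ┃  └─────────
    ┃$ wc main.py               ┃    ┃            
    ┃  138  248 1139 main.py    ┃    ┃This module 
    ┃$ git status               ┃    ┃            
    ┃On branch main             ┃    ┗━━━━━━━━━━━━
    ┃Changes not staged for comm┃    ┃2,2024-07-01
    ┃                           ┃    ┃3,2024-02-07
    ┃        modified:   main.py┃    ┃4,2024-09-01
    ┃        modified:   test_ma┃    ┃5,2024-12-10
    ┃        modified:   README.┃    ┃6,2024-09-17
    ┃$ █                        ┃    ┃7,2024-06-20
    ┃                           ┃    ┃8,2024-06-11
    ┗━━━━━━━━━━━━━━━━━━━━━━━━━━━┛    ┃9,2024-11-14
                                     ┃10,2024-07-1


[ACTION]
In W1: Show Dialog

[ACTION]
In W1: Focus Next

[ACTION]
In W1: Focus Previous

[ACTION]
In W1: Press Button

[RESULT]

                                     ┃ DialogModal
                                     ┠────────────
                                     ┃Each compone
                                     ┃Each compone
    ┏━━━━━━━━━━━━━━━━━━━━━━━━━━━┓    ┃The process 
    ┃ Terminal                  ┃    ┃The process 
    ┠───────────────────────────┨    ┃The pipeline
    ┃$ python -c "print(list(ran┃    ┃The process 
    ┃[0, 1, 2, 3, 4]            ┃    ┃            
    ┃$ wc main.py               ┃    ┃            
    ┃  138  248 1139 main.py    ┃    ┃This module 
    ┃$ git status               ┃    ┃            
    ┃On branch main             ┃    ┗━━━━━━━━━━━━
    ┃Changes not staged for comm┃    ┃2,2024-07-01
    ┃                           ┃    ┃3,2024-02-07
    ┃        modified:   main.py┃    ┃4,2024-09-01
    ┃        modified:   test_ma┃    ┃5,2024-12-10
    ┃        modified:   README.┃    ┃6,2024-09-17
    ┃$ █                        ┃    ┃7,2024-06-20
    ┃                           ┃    ┃8,2024-06-11
    ┗━━━━━━━━━━━━━━━━━━━━━━━━━━━┛    ┃9,2024-11-14
                                     ┃10,2024-07-1


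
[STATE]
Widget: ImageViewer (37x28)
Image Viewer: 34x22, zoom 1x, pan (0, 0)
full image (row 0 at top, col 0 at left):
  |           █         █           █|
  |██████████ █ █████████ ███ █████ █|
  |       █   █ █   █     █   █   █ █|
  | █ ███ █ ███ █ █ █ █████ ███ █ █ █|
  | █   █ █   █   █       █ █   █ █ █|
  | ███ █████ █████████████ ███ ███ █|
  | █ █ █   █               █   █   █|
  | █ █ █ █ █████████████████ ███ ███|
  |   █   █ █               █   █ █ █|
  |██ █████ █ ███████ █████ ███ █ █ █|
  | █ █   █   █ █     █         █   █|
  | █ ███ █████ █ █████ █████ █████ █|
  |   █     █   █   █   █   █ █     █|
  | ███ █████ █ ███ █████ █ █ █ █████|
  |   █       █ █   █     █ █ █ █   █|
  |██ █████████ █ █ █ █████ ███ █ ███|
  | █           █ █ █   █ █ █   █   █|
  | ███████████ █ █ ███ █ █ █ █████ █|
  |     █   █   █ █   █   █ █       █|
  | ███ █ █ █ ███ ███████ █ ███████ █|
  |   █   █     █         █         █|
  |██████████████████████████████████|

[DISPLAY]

           █         █           █   
██████████ █ █████████ ███ █████ █   
       █   █ █   █     █   █   █ █   
 █ ███ █ ███ █ █ █ █████ ███ █ █ █   
 █   █ █   █   █       █ █   █ █ █   
 ███ █████ █████████████ ███ ███ █   
 █ █ █   █               █   █   █   
 █ █ █ █ █████████████████ ███ ███   
   █   █ █               █   █ █ █   
██ █████ █ ███████ █████ ███ █ █ █   
 █ █   █   █ █     █         █   █   
 █ ███ █████ █ █████ █████ █████ █   
   █     █   █   █   █   █ █     █   
 ███ █████ █ ███ █████ █ █ █ █████   
   █       █ █   █     █ █ █ █   █   
██ █████████ █ █ █ █████ ███ █ ███   
 █           █ █ █   █ █ █   █   █   
 ███████████ █ █ ███ █ █ █ █████ █   
     █   █   █ █   █   █ █       █   
 ███ █ █ █ ███ ███████ █ ███████ █   
   █   █     █         █         █   
██████████████████████████████████   
                                     
                                     
                                     
                                     
                                     
                                     


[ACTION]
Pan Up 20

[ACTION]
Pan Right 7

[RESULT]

    █         █           █          
███ █ █████████ ███ █████ █          
█   █ █   █     █   █   █ █          
█ ███ █ █ █ █████ ███ █ █ █          
█   █   █       █ █   █ █ █          
███ █████████████ ███ ███ █          
  █               █   █   █          
█ █████████████████ ███ ███          
█ █               █   █ █ █          
█ █ ███████ █████ ███ █ █ █          
█   █ █     █         █   █          
█████ █ █████ █████ █████ █          
  █   █   █   █   █ █     █          
███ █ ███ █████ █ █ █ █████          
    █ █   █     █ █ █ █   █          
█████ █ █ █ █████ ███ █ ███          
      █ █ █   █ █ █   █   █          
█████ █ █ ███ █ █ █ █████ █          
  █   █ █   █   █ █       █          
█ █ ███ ███████ █ ███████ █          
█     █         █         █          
███████████████████████████          
                                     
                                     
                                     
                                     
                                     
                                     


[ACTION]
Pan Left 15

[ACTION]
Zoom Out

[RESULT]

           █         █           █   
██████████ █ █████████ ███ █████ █   
       █   █ █   █     █   █   █ █   
 █ ███ █ ███ █ █ █ █████ ███ █ █ █   
 █   █ █   █   █       █ █   █ █ █   
 ███ █████ █████████████ ███ ███ █   
 █ █ █   █               █   █   █   
 █ █ █ █ █████████████████ ███ ███   
   █   █ █               █   █ █ █   
██ █████ █ ███████ █████ ███ █ █ █   
 █ █   █   █ █     █         █   █   
 █ ███ █████ █ █████ █████ █████ █   
   █     █   █   █   █   █ █     █   
 ███ █████ █ ███ █████ █ █ █ █████   
   █       █ █   █     █ █ █ █   █   
██ █████████ █ █ █ █████ ███ █ ███   
 █           █ █ █   █ █ █   █   █   
 ███████████ █ █ ███ █ █ █ █████ █   
     █   █   █ █   █   █ █       █   
 ███ █ █ █ ███ ███████ █ ███████ █   
   █   █     █         █         █   
██████████████████████████████████   
                                     
                                     
                                     
                                     
                                     
                                     
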